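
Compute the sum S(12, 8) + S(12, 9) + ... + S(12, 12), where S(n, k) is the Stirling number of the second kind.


By definition, S(n, k) counts partitions of an n-set into exactly k nonempty blocks.
Computing row n = 12 for k = 8..12:
S(12, k): 159027, 22275, 1705, 66, 1
Sum = 183074.

183074


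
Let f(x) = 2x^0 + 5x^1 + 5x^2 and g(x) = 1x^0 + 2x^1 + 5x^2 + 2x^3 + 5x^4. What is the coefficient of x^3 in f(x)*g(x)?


Cauchy product at x^3:
2*2 + 5*5 + 5*2
= 39

39


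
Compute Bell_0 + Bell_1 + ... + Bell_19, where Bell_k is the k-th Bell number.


Recall Bell_k counts set partitions of a k-set (with Bell_0 = 1 by convention).
Bell_0 through Bell_19: 1, 1, 2, 5, 15, 52, 203, 877, 4140, 21147, 115975, 678570, 4213597, 27644437, 190899322, 1382958545, 10480142147, 82864869804, 682076806159, 5832742205057
Sum = 1 + 1 + 2 + 5 + 15 + 52 + 203 + 877 + 4140 + 21147 + 115975 + 678570 + 4213597 + 27644437 + 190899322 + 1382958545 + 10480142147 + 82864869804 + 682076806159 + 5832742205057 = 6609770560056.

6609770560056


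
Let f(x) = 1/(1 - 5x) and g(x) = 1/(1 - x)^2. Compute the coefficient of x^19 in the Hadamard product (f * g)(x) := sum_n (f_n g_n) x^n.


f has coefficients f_k = 5^k. For g = 1/(1 - x)^2 the coefficient is g_k = C(k + 1, 1) = k + 1. The Hadamard coefficient is (f * g)_k = 5^k * (k + 1).
For k = 19: 5^19 * 20 = 19073486328125 * 20 = 381469726562500.

381469726562500


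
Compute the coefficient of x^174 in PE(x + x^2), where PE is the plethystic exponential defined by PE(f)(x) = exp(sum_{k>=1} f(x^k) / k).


With f(x) = x + x^2, the exponent is sum_{k>=1} (x^k + x^(2k)) / k = -ln(1 - x) - ln(1 - x^2). Exponentiating:
PE(x + x^2) = 1 / ((1 - x)(1 - x^2)).
This is the generating function for partitions of n into parts of size 1 or 2. The number of 2's can be any j in 0..87, and the rest are 1's, so
[x^174] = floor(174/2) + 1 = 88.

88


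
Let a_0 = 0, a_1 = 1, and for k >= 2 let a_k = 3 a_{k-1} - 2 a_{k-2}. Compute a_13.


Iterating the recurrence forward:
a_0 = 0
a_1 = 1
a_2 = 3*1 - 2*0 = 3
a_3 = 3*3 - 2*1 = 7
a_4 = 3*7 - 2*3 = 15
a_5 = 3*15 - 2*7 = 31
a_6 = 3*31 - 2*15 = 63
a_7 = 3*63 - 2*31 = 127
a_8 = 3*127 - 2*63 = 255
a_9 = 3*255 - 2*127 = 511
a_10 = 3*511 - 2*255 = 1023
a_11 = 3*1023 - 2*511 = 2047
a_12 = 3*2047 - 2*1023 = 4095
a_13 = 3*4095 - 2*2047 = 8191
So a_13 = 8191.

8191


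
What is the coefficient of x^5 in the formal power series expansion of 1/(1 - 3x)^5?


The general identity 1/(1 - c x)^r = sum_{k>=0} c^k C(k + r - 1, r - 1) x^k follows by substituting y = c x into 1/(1 - y)^r = sum_{k>=0} C(k + r - 1, r - 1) y^k.
For c = 3, r = 5, k = 5:
3^5 * C(9, 4) = 243 * 126 = 30618.

30618


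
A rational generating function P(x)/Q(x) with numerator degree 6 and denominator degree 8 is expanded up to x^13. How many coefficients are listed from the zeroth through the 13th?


Expanding up to x^13 gives the coefficients for x^0, x^1, ..., x^13.
That is 13 + 1 = 14 coefficients in total.

14


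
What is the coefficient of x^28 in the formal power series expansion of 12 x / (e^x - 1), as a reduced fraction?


The exponential generating function for Bernoulli numbers is
x / (e^x - 1) = sum_{k>=0} B_k x^k / k!.
So the coefficient of x^28 in 12 x / (e^x - 1) is 12 B_28 / 28!.
Computing: B_28 = -23749461029/870, 28! = 304888344611713860501504000000, giving
12 * -23749461029/870 / 304888344611713860501504000000 = -3392780147/3157772140621322126622720000000.

-3392780147/3157772140621322126622720000000


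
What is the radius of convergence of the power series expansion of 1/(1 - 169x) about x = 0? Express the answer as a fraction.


Expanding 1/(1 - 169x) = sum_{k>=0} 169^k x^k, the series converges when |169x| < 1, i.e., |x| < 1/169.
So the radius of convergence is 1/169 = 1/169.

1/169


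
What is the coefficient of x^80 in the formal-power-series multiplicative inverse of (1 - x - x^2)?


Let the inverse be f(x) = sum_{k>=0} a_k x^k. From f(x) * (1 - x - x^2) = 1 and matching coefficients:
 x^0: a_0 = 1.
 x^1: a_1 - a_0 = 0, so a_1 = 1.
 x^k (k >= 2): a_k - a_{k-1} - a_{k-2} = 0, i.e. a_k = a_{k-1} + a_{k-2}.
This is the Fibonacci-type recurrence shifted so that a_0 = a_1 = 1.
Iterating: a_0=1, a_1=1, a_2=2, a_3=3, a_4=5, a_5=8, a_6=13, a_7=21, a_8=34, a_9=55, ...
a_80 = 37889062373143906.

37889062373143906


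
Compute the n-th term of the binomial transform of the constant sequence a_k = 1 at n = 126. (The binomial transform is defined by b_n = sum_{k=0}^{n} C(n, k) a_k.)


With a_k = 1 for all k, b_n = sum_{k=0}^{n} C(n, k) = 2^n by the binomial theorem.
For n = 126: 2^126 = 85070591730234615865843651857942052864.

85070591730234615865843651857942052864


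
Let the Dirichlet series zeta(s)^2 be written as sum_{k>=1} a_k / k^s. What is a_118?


The Dirichlet convolution of the constant function 1 with itself gives (1 * 1)(k) = sum_{d | k} 1 = d(k), the number of positive divisors of k.
Since zeta(s) = sum_{k>=1} 1/k^s, we have zeta(s)^2 = sum_{k>=1} d(k)/k^s, so a_k = d(k).
For k = 118: the divisors are 1, 2, 59, 118.
Count = 4.

4


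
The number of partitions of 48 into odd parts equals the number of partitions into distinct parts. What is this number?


Computing partitions of 48 into odd parts (1, 3, 5, ...):
Using the generating function prod_{k>=0} 1/(1-x^(2k+1)),
the count is 2910

2910


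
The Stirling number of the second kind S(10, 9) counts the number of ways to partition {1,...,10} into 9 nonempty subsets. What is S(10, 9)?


Using the explicit formula S(n,k) = (1/k!) sum_{j=0}^{k} (-1)^(k-j) C(k,j) j^n:
S(10, 9) = 45
Equivalently, S(n,k) is n! times the coefficient of x^n in the EGF (e^x - 1)^k / k!.

45


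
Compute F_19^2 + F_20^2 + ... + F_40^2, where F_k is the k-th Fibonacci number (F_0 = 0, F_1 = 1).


There is a standard identity sum_{k=0}^{N} F_k^2 = F_N * F_{N+1} (proved inductively from the telescoping relation F_k^2 = F_k F_{k+1} - F_{k-1} F_k). Then
sum_{k=19}^{40} F_k^2 = F_40 F_41 - F_18 F_19.
Computing: F_40 = 102334155, F_41 = 165580141, F_18 = 2584, F_19 = 4181.
Sum = 102334155 * 165580141 - 2584 * 4181 = 16944503803212151.

16944503803212151


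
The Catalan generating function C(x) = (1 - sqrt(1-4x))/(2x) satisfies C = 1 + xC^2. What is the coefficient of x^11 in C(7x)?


Substituting x -> 7x scales the n-th coefficient by 7^n, so [x^11] C(7x) = 7^11 * C_11.
C_11 = C(2*11, 11)/(12) = 705432/12 = 58786.
So 7^11 * 58786 = 1977326743 * 58786 = 116239129913998.

116239129913998


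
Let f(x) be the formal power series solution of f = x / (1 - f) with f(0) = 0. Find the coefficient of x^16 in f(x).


Apply Lagrange inversion: f = x * phi(f) with phi(t) = 1/(1 - t), so
[x^n] f = (1/n) [t^(n-1)] phi(t)^n = (1/n) [t^(n-1)] (1 - t)^(-n) = (1/n) C(2n - 2, n - 1) = C_{n-1}.
For n = 16: C_15 = C(30, 15) / 16 = 155117520/16 = 9694845 = 9694845.

9694845


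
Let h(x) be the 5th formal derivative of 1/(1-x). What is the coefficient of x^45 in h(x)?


Differentiating 5 times: d^5/dx^5 [1/(1-x)] = 5!/(1-x)^6.
The expansion 1/(1-x)^6 = sum_{k>=0} C(k+5, 5) x^k, so the coefficient of x^n in 5!/(1-x)^6 is 5! * C(n+5, 5).
For n = 45: 120 * C(50, 5) = 120 * 2118760 = 254251200

254251200


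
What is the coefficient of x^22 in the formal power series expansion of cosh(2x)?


The Maclaurin series is cosh(t) = sum_{m>=0} t^(2m) / (2m)!, so substituting t = 2x, only even powers of x are nonzero, with coefficient of x^(2m) equal to 2^(2m) / (2m)!.
For x^22 the coefficient is 2^22/22! = 4194304/1124000727777607680000 = 8/2143861251406875.

8/2143861251406875


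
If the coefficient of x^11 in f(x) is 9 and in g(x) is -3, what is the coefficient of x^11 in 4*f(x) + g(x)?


Scalar multiplication scales coefficients: 4 * 9 = 36.
Then add the g coefficient: 36 + -3
= 33

33


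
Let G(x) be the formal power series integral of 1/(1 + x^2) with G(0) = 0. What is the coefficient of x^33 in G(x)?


1/(1 + x^2) = sum_{j>=0} (-1)^j x^(2j). Integrating termwise with G(0) = 0:
G(x) = sum_{j>=0} (-1)^j x^(2j+1) / (2j+1) = arctan(x).
Only odd powers are nonzero. For x^33 write 33 = 2*16 + 1, giving
(-1)^16 / 33 = 1/33 = 1/33.

1/33


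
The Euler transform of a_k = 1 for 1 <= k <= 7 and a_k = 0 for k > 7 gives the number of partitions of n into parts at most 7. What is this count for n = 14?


Partitions of 14 into parts at most 7:
Using generating function (1-x)^(-1)(1-x^2)^(-1)...(1-x^7)^(-1),
the coefficient of x^14 = 105

105


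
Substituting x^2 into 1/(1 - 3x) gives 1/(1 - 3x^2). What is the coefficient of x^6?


The coefficient of x^(2m) in 1/(1 - 3x^2) is 3^m.
With n = 6 = 2*3, the coefficient is 3^3 = 27.

27


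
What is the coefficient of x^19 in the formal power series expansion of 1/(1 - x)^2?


The negative binomial / multiset identity is
1/(1 - x)^r = sum_{k>=0} C(k + r - 1, r - 1) x^k.
Here r = 2 and k = 19, so the coefficient is
C(19 + 1, 1) = C(20, 1)
= 20

20


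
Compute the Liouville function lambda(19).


The Liouville function is lambda(k) = (-1)^Omega(k), where Omega(k) counts the prime factors of k with multiplicity.
Factoring: 19 = 19, so Omega(19) = 1.
lambda(19) = (-1)^1 = -1.

-1


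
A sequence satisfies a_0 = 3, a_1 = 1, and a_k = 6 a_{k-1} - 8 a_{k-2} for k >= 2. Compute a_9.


The characteristic equation is t^2 - 6 t + 8 = 0, with roots r_1 = 4 and r_2 = 2 (so c_1 = r_1 + r_2, c_2 = -r_1 r_2 as required).
One can use the closed form a_n = A r_1^n + B r_2^n, but direct iteration is more reliable:
a_0 = 3, a_1 = 1, a_2 = -18, a_3 = -116, a_4 = -552, a_5 = -2384, a_6 = -9888, a_7 = -40256, a_8 = -162432, a_9 = -652544.
So a_9 = -652544.

-652544


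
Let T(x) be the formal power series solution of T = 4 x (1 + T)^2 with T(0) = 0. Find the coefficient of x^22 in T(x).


Apply the Lagrange inversion formula: if T = 4 x * phi(T) with phi(t) = (1 + t)^2, then [x^n] T = 4^n * (1/n) [t^(n-1)] phi(t)^n = 4^n * (1/n) [t^(n-1)] (1 + t)^(2n) = 4^n * (1/n) C(2n, n-1).
Using the identity C(2n, n-1) = C(2n, n) * n / (n+1), the unscaled factor equals C(2n, n) / (n+1) = C_n, the n-th Catalan number.
For n = 22: C_22 = C(44, 22) / 23 = 2104098963720/23 = 91482563640.
With the 4^22 = 17592186044416 factor, the coefficient is 17592186044416 * 91482563640 = 1609378279375006586634240.

1609378279375006586634240


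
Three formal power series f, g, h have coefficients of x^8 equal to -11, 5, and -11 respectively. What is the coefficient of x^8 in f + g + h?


Series addition is componentwise:
-11 + 5 + -11
= -17

-17


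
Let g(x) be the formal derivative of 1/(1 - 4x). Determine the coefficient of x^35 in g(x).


Differentiate termwise: d/dx sum_{k>=0} 4^k x^k = sum_{k>=1} k 4^k x^(k-1) = sum_{j>=0} (j+1) 4^(j+1) x^j.
Equivalently, d/dx [1/(1 - 4x)] = 4/(1 - 4x)^2.
For j = 35: 36 * 4^36 = 36 * 4722366482869645213696 = 170005193383307227693056.

170005193383307227693056


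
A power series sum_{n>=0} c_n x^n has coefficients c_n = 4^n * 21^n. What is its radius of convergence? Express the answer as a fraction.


By the root test (Cauchy-Hadamard), the radius is R = 1 / limsup_n |c_n|^(1/n).
Here |c_n|^(1/n) = (4^n * 21^n)^(1/n) = 4 * 21 = 84 for all n.
So R = 1/84 = 1/84.

1/84


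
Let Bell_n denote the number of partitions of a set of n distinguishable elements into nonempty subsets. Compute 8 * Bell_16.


Bell_16 can be computed from the Bell triangle or from Dobinski's identity Bell_n = (1/e) * sum_{k>=0} k^n / k!.
Computing Bell_16 = 10480142147.
Then 8 * 10480142147 = 83841137176.

83841137176


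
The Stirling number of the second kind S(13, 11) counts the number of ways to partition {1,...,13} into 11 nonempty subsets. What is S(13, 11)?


Using the explicit formula S(n,k) = (1/k!) sum_{j=0}^{k} (-1)^(k-j) C(k,j) j^n:
S(13, 11) = 2431
Equivalently, S(n,k) is n! times the coefficient of x^n in the EGF (e^x - 1)^k / k!.

2431


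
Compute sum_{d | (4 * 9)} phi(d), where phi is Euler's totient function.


First, 4 * 9 = 36. One classical identity is sum_{d | n} phi(d) = n (each k in [1, n] has a unique gcd with n, and among the k's with gcd(k, n) = n/d there are phi(d) of them). So the sum equals 36. We also verify directly:
Divisors of 36: 1, 2, 3, 4, 6, 9, 12, 18, 36.
phi values: 1, 1, 2, 2, 2, 6, 4, 6, 12.
Sum = 36.

36


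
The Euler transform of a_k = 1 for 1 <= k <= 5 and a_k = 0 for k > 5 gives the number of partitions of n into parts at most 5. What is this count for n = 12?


Partitions of 12 into parts at most 5:
Using generating function (1-x)^(-1)(1-x^2)^(-1)...(1-x^5)^(-1),
the coefficient of x^12 = 47

47


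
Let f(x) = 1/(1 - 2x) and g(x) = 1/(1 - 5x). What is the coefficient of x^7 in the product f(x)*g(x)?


The coefficient of x^n in f*g is the Cauchy product: sum_{k=0}^{n} a^k * b^(n-k).
With a=2, b=5, n=7:
sum_{k=0}^{7} 2^k * 5^(7-k)
= 130123

130123


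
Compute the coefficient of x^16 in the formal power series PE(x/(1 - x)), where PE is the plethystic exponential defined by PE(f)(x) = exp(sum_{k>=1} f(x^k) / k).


For f(x) = x/(1 - x) we have
sum_{k>=1} f(x^k) / k = sum_{k>=1} (1/k) * x^k / (1 - x^k) = sum_{k, m >= 1} x^(k m) / k,
which after exponentiating simplifies to
PE(x/(1 - x)) = prod_{k>=1} 1 / (1 - x^k).
This is the generating function for the partition function p(n), so the coefficient of x^16 is p(16).
Computing p(16) by dynamic programming over parts 1, 2, ..., 16: p(16) = 231.

231


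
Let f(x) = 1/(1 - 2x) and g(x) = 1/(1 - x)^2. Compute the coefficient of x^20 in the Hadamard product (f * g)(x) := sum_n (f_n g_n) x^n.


f has coefficients f_k = 2^k. For g = 1/(1 - x)^2 the coefficient is g_k = C(k + 1, 1) = k + 1. The Hadamard coefficient is (f * g)_k = 2^k * (k + 1).
For k = 20: 2^20 * 21 = 1048576 * 21 = 22020096.

22020096


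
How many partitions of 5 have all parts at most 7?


Using the generating function (1-x)^(-1)(1-x^2)^(-1)...(1-x^7)^(-1),
the coefficient of x^5 counts these restricted partitions.
Result = 7

7


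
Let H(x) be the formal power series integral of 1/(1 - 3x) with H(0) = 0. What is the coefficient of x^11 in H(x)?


1/(1 - 3x) = sum_{k>=0} 3^k x^k. Integrating termwise with H(0) = 0:
H(x) = sum_{k>=0} 3^k x^(k+1) / (k+1) = sum_{m>=1} 3^(m-1) x^m / m.
For m = 11: 3^10/11 = 59049/11 = 59049/11.

59049/11


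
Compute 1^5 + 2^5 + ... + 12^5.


This power sum has a closed form given by Faulhaber's formula
sum_{k=1}^{m} k^p = (1 / (p + 1)) * sum_{j=0}^{p} C(p + 1, j) B_j m^(p + 1 - j),
but for small m direct computation is fastest:
1 + 32 + 243 + 1024 + 3125 + 7776 + 16807 + 32768 + 59049 + 100000 + 161051 + 248832 = 630708.

630708


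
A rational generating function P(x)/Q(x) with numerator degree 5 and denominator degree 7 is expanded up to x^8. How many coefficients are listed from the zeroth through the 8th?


Expanding up to x^8 gives the coefficients for x^0, x^1, ..., x^8.
That is 8 + 1 = 9 coefficients in total.

9


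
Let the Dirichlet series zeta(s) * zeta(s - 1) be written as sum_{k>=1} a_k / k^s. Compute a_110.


Convolution gives a_k = sum_{d | k} d * 1 = sum_{d | k} d = sigma(k), the sum of positive divisors of k.
For k = 110, the divisors are 1, 2, 5, 10, 11, 22, 55, 110, so
sigma(110) = 1 + 2 + 5 + 10 + 11 + 22 + 55 + 110 = 216.

216


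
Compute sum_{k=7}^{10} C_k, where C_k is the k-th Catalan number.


C_7 through C_10: 429, 1430, 4862, 16796
Sum = 429 + 1430 + 4862 + 16796
= 23517

23517


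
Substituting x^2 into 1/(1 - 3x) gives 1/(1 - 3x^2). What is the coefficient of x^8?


The coefficient of x^(2m) in 1/(1 - 3x^2) is 3^m.
With n = 8 = 2*4, the coefficient is 3^4 = 81.

81


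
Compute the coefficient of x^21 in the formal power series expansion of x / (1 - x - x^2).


Let f(x) = sum_{k>=0} a_k x^k. Multiplying f(x) * (1 - x - x^2) = x and matching coefficients gives a_0 = 0, a_1 = 1, and a_k = a_{k-1} + a_{k-2} for k >= 2. These are the Fibonacci numbers F_k.
Iterating from F_0 = 0, F_1 = 1:
F_0=0, F_1=1, F_2=1, F_3=2, F_4=3, F_5=5, F_6=8, F_7=13, F_8=21, F_9=34, ...
F_21 = 10946.

10946


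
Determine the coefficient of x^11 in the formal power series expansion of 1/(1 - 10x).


The geometric series identity gives 1/(1 - c x) = sum_{k>=0} c^k x^k, so the coefficient of x^k is c^k.
Here c = 10 and k = 11.
Computing: 10^11 = 100000000000

100000000000


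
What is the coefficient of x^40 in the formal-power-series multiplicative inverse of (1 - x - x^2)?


Let the inverse be f(x) = sum_{k>=0} a_k x^k. From f(x) * (1 - x - x^2) = 1 and matching coefficients:
 x^0: a_0 = 1.
 x^1: a_1 - a_0 = 0, so a_1 = 1.
 x^k (k >= 2): a_k - a_{k-1} - a_{k-2} = 0, i.e. a_k = a_{k-1} + a_{k-2}.
This is the Fibonacci-type recurrence shifted so that a_0 = a_1 = 1.
Iterating: a_0=1, a_1=1, a_2=2, a_3=3, a_4=5, a_5=8, a_6=13, a_7=21, a_8=34, a_9=55, ...
a_40 = 165580141.

165580141


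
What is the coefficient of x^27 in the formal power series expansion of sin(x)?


The Maclaurin series is sin(t) = sum_{k>=0} (-1)^k t^(2k+1) / (2k+1)!, so substituting t = x, only odd powers of x are nonzero, with coefficient of x^(2k+1) equal to (-1)^k / (2k+1)!.
Write 27 = 2*13 + 1, giving the coefficient (-1)^13 / 27! = -1/10888869450418352160768000000 = -1/10888869450418352160768000000.

-1/10888869450418352160768000000


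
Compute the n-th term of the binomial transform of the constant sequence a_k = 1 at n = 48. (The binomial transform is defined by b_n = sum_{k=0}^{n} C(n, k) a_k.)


With a_k = 1 for all k, b_n = sum_{k=0}^{n} C(n, k) = 2^n by the binomial theorem.
For n = 48: 2^48 = 281474976710656.

281474976710656


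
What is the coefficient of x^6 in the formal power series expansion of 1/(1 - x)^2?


The expansion 1/(1 - x)^r = sum_{k>=0} C(k + r - 1, r - 1) x^k follows from the multiset / negative-binomial theorem (or from repeated differentiation of the geometric series).
For r = 2 and k = 6:
C(7, 1) = 5040 / (1 * 720) = 7.

7


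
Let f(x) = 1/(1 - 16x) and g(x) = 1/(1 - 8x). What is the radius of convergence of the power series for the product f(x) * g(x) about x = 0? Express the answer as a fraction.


The radius of 1/(1 - 16x) is 1/16 (nearest singularity at x = 1/16), and the radius of 1/(1 - 8x) is 1/8.
The product f(x)*g(x) = 1/((1 - 16x)(1 - 8x)) has singularities at both 1/16 and 1/8, so its radius of convergence is the distance to the nearest one:
min(1/16, 1/8) = 1/16.

1/16


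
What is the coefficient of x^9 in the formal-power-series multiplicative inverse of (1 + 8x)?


The inverse is 1/(1 + 8x). Apply the geometric identity 1/(1 - y) = sum_{k>=0} y^k with y = -8x:
1/(1 + 8x) = sum_{k>=0} (-8)^k x^k.
So the coefficient of x^9 is (-8)^9 = -134217728.

-134217728


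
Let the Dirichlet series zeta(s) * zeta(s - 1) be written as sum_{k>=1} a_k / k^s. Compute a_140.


Convolution gives a_k = sum_{d | k} d * 1 = sum_{d | k} d = sigma(k), the sum of positive divisors of k.
For k = 140, the divisors are 1, 2, 4, 5, 7, 10, 14, 20, 28, 35, 70, 140, so
sigma(140) = 1 + 2 + 4 + 5 + 7 + 10 + 14 + 20 + 28 + 35 + 70 + 140 = 336.

336


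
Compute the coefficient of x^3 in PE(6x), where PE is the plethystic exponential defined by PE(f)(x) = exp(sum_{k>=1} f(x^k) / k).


With f(x) = 6x, the exponent is sum_{k>=1} 6 x^k / k = 6 * (-ln(1 - x)). Exponentiating:
PE(6x) = exp(-6 ln(1 - x)) = 1/(1 - x)^6.
By the negative binomial expansion, [x^n] 1/(1 - x)^6 = C(n + 5, 5).
For n = 3: C(8, 5) = 56.

56


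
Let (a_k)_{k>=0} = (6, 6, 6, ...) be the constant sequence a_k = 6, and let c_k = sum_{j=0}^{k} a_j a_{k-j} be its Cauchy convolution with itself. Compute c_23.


Since a_j = 6 for all j >= 0, the convolution sum becomes
c_k = sum_{j=0}^{k} 6 * 6 = 36 * (k + 1).
Equivalently, the generating function of (a_k) is 6/(1 - x) and its square is 36/(1 - x)^2 = sum_{k>=0} 36(k + 1) x^k.
For k = 23: 36 * 24 = 864.

864


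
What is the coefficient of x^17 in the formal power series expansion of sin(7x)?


The Maclaurin series is sin(t) = sum_{k>=0} (-1)^k t^(2k+1) / (2k+1)!, so substituting t = 7x, only odd powers of x are nonzero, with coefficient of x^(2k+1) equal to (-1)^k 7^(2k+1) / (2k+1)!.
Write 17 = 2*8 + 1, giving the coefficient (-1)^8 * 7^17 / 17! = 232630513987207/355687428096000 = 4747561509943/7258927104000.

4747561509943/7258927104000


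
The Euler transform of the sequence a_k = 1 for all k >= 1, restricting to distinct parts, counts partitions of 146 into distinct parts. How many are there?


Partitions of 146 into distinct parts can be computed via generating function.
Product (1+x)(1+x^2)(1+x^3)...
The coefficient of x^146 = 14694244

14694244


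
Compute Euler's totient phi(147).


phi(n) counts integers in [1, n] coprime to n. Using the multiplicative formula phi(n) = n * prod_{p | n} (1 - 1/p):
147 = 3 * 7^2, so
phi(147) = 147 * (1 - 1/3) * (1 - 1/7) = 84.

84


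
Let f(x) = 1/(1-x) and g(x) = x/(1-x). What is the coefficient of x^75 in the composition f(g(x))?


First simplify the composition: f(g(x)) = 1/(1 - x/(1-x)) = (1-x)/((1-x) - x) = (1-x)/(1-2x).
Now extract the coefficient. Write (1-x)/(1-2x) = 1/(1-2x) - x/(1-2x).
The coefficient of x^n in 1/(1-2x) is 2^n, and in x/(1-2x) is 2^(n-1) (for n >= 1).
So the coefficient of x^75 is 2^75 - 2^74 = 37778931862957161709568 - 18889465931478580854784 = 18889465931478580854784.

18889465931478580854784


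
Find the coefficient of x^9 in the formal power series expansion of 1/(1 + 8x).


Write 1/(1 + c x) = 1/(1 - (-c) x) and apply the geometric-series identity
1/(1 - y) = sum_{k>=0} y^k to get 1/(1 + c x) = sum_{k>=0} (-c)^k x^k.
So the coefficient of x^k is (-c)^k = (-1)^k * c^k.
Here c = 8 and k = 9:
(-8)^9 = -1 * 134217728 = -134217728

-134217728


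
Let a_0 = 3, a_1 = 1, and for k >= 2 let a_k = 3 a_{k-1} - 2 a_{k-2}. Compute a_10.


Iterating the recurrence forward:
a_0 = 3
a_1 = 1
a_2 = 3*1 - 2*3 = -3
a_3 = 3*-3 - 2*1 = -11
a_4 = 3*-11 - 2*-3 = -27
a_5 = 3*-27 - 2*-11 = -59
a_6 = 3*-59 - 2*-27 = -123
a_7 = 3*-123 - 2*-59 = -251
a_8 = 3*-251 - 2*-123 = -507
a_9 = 3*-507 - 2*-251 = -1019
a_10 = 3*-1019 - 2*-507 = -2043
So a_10 = -2043.

-2043


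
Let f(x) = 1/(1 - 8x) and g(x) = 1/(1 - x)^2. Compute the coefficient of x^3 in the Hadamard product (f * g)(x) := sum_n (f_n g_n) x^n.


f has coefficients f_k = 8^k. For g = 1/(1 - x)^2 the coefficient is g_k = C(k + 1, 1) = k + 1. The Hadamard coefficient is (f * g)_k = 8^k * (k + 1).
For k = 3: 8^3 * 4 = 512 * 4 = 2048.

2048


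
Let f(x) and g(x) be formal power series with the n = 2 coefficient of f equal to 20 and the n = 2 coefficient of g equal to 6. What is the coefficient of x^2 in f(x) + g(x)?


Addition of formal power series is termwise.
The coefficient of x^2 in f + g = 20 + 6
= 26

26


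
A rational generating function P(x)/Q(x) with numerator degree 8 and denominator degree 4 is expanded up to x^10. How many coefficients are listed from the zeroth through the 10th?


Expanding up to x^10 gives the coefficients for x^0, x^1, ..., x^10.
That is 10 + 1 = 11 coefficients in total.

11


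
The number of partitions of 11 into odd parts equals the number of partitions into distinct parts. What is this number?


Computing partitions of 11 into odd parts (1, 3, 5, ...):
Using the generating function prod_{k>=0} 1/(1-x^(2k+1)),
the count is 12

12


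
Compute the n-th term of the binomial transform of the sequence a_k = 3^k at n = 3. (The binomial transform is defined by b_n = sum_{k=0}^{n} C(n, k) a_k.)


With a_k = 3^k, b_n = sum_{k=0}^{n} C(n, k) 3^k = (1 + 3)^n by the binomial theorem.
For n = 3: (1 + 3)^3 = 4^3 = 64.

64


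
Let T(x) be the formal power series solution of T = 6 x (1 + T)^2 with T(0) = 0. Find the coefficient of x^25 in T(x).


Apply the Lagrange inversion formula: if T = 6 x * phi(T) with phi(t) = (1 + t)^2, then [x^n] T = 6^n * (1/n) [t^(n-1)] phi(t)^n = 6^n * (1/n) [t^(n-1)] (1 + t)^(2n) = 6^n * (1/n) C(2n, n-1).
Using the identity C(2n, n-1) = C(2n, n) * n / (n+1), the unscaled factor equals C(2n, n) / (n+1) = C_n, the n-th Catalan number.
For n = 25: C_25 = C(50, 25) / 26 = 126410606437752/26 = 4861946401452.
With the 6^25 = 28430288029929701376 factor, the coefficient is 28430288029929701376 * 4861946401452 = 138226536579360582077576172797952.

138226536579360582077576172797952


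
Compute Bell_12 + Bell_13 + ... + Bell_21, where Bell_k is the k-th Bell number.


Recall Bell_k counts set partitions of a k-set (with Bell_0 = 1 by convention).
Bell_12 through Bell_21: 4213597, 27644437, 190899322, 1382958545, 10480142147, 82864869804, 682076806159, 5832742205057, 51724158235372, 474869816156751
Sum = 4213597 + 27644437 + 190899322 + 1382958545 + 10480142147 + 82864869804 + 682076806159 + 5832742205057 + 51724158235372 + 474869816156751 = 533203744131191.

533203744131191


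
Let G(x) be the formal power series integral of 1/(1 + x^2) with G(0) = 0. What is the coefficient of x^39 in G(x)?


1/(1 + x^2) = sum_{j>=0} (-1)^j x^(2j). Integrating termwise with G(0) = 0:
G(x) = sum_{j>=0} (-1)^j x^(2j+1) / (2j+1) = arctan(x).
Only odd powers are nonzero. For x^39 write 39 = 2*19 + 1, giving
(-1)^19 / 39 = -1/39 = -1/39.

-1/39


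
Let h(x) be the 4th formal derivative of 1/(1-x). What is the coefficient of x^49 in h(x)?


Differentiating 4 times: d^4/dx^4 [1/(1-x)] = 4!/(1-x)^5.
The expansion 1/(1-x)^5 = sum_{k>=0} C(k+4, 4) x^k, so the coefficient of x^n in 4!/(1-x)^5 is 4! * C(n+4, 4).
For n = 49: 24 * C(53, 4) = 24 * 292825 = 7027800

7027800


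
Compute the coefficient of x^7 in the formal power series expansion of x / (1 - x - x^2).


Let f(x) = sum_{k>=0} a_k x^k. Multiplying f(x) * (1 - x - x^2) = x and matching coefficients gives a_0 = 0, a_1 = 1, and a_k = a_{k-1} + a_{k-2} for k >= 2. These are the Fibonacci numbers F_k.
Iterating from F_0 = 0, F_1 = 1:
F_0=0, F_1=1, F_2=1, F_3=2, F_4=3, F_5=5, F_6=8, F_7=13
F_7 = 13.

13


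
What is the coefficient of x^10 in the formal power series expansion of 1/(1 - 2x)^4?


The general identity 1/(1 - c x)^r = sum_{k>=0} c^k C(k + r - 1, r - 1) x^k follows by substituting y = c x into 1/(1 - y)^r = sum_{k>=0} C(k + r - 1, r - 1) y^k.
For c = 2, r = 4, k = 10:
2^10 * C(13, 3) = 1024 * 286 = 292864.

292864


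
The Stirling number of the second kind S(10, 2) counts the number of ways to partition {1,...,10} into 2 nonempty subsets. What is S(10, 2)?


Using the explicit formula S(n,k) = (1/k!) sum_{j=0}^{k} (-1)^(k-j) C(k,j) j^n:
S(10, 2) = 511
Equivalently, S(n,k) is n! times the coefficient of x^n in the EGF (e^x - 1)^k / k!.

511


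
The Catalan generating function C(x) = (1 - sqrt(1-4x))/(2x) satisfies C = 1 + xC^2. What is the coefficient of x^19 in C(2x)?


Substituting x -> 2x scales the n-th coefficient by 2^n, so [x^19] C(2x) = 2^19 * C_19.
C_19 = C(2*19, 19)/(20) = 35345263800/20 = 1767263190.
So 2^19 * 1767263190 = 524288 * 1767263190 = 926554883358720.

926554883358720


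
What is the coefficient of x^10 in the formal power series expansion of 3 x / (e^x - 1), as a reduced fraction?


The exponential generating function for Bernoulli numbers is
x / (e^x - 1) = sum_{k>=0} B_k x^k / k!.
So the coefficient of x^10 in 3 x / (e^x - 1) is 3 B_10 / 10!.
Computing: B_10 = 5/66, 10! = 3628800, giving
3 * 5/66 / 3628800 = 1/15966720.

1/15966720


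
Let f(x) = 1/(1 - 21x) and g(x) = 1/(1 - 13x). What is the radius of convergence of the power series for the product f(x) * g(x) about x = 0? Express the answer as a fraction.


The radius of 1/(1 - 21x) is 1/21 (nearest singularity at x = 1/21), and the radius of 1/(1 - 13x) is 1/13.
The product f(x)*g(x) = 1/((1 - 21x)(1 - 13x)) has singularities at both 1/21 and 1/13, so its radius of convergence is the distance to the nearest one:
min(1/21, 1/13) = 1/21.

1/21


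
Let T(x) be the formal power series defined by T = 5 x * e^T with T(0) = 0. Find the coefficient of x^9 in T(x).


Apply the Lagrange inversion formula: if T = 5 x * phi(T) with phi(t) = e^t, then
[x^n] T = 5^n * (1/n) [t^(n-1)] phi(t)^n = 5^n * (1/n) [t^(n-1)] e^(n t) = 5^n * (1/n) * n^(n-1) / (n-1)! = 5^n * n^(n-1) / n!.
When c = 1 this is the Cayley count of rooted labeled trees on n vertices, divided by n!.
For n = 9: 5^9 * 9^8 / 9! = 1953125 * 43046721/362880 = 207594140625/896.

207594140625/896


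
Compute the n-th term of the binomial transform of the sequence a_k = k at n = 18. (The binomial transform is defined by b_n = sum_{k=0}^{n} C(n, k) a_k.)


With a_k = k, b_n = sum_{k=0}^{n} C(n, k) k. Using k * C(n, k) = n * C(n-1, k-1) gives b_n = n * sum_{k>=1} C(n-1, k-1) = n * 2^(n-1).
For n = 18: 18 * 2^17 = 18 * 131072 = 2359296.

2359296


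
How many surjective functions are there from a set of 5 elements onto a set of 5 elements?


By inclusion-exclusion on which target elements are missed, the number of surjections from an n-set onto a k-set is
surj(n, k) = sum_{j=0}^{k} (-1)^j C(k, j) (k - j)^n.
Equivalently surj(n, k) = k! * S(n, k), where S(n, k) is the Stirling number of the second kind.
For n = 5, k = 5:
S(5, 5) = 1, so
surj = 5! * 1 = 120 * 1 = 120.

120


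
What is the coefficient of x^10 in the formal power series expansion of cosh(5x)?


The Maclaurin series is cosh(t) = sum_{m>=0} t^(2m) / (2m)!, so substituting t = 5x, only even powers of x are nonzero, with coefficient of x^(2m) equal to 5^(2m) / (2m)!.
For x^10 the coefficient is 5^10/10! = 9765625/3628800 = 390625/145152.

390625/145152


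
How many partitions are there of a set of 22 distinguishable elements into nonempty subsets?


Bell_22 can be computed from the Bell triangle or from Dobinski's identity Bell_n = (1/e) * sum_{k>=0} k^n / k!.
Computing Bell_22 = 4506715738447323.

4506715738447323


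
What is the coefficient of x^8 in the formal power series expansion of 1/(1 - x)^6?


The expansion 1/(1 - x)^r = sum_{k>=0} C(k + r - 1, r - 1) x^k follows from the multiset / negative-binomial theorem (or from repeated differentiation of the geometric series).
For r = 6 and k = 8:
C(13, 5) = 6227020800 / (120 * 40320) = 1287.

1287


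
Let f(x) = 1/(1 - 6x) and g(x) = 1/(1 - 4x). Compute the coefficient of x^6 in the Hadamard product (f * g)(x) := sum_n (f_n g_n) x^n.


f has coefficients f_k = 6^k and g has coefficients g_k = 4^k, so the Hadamard product has coefficient (f*g)_k = 6^k * 4^k = 24^k.
For k = 6: 24^6 = 191102976.

191102976


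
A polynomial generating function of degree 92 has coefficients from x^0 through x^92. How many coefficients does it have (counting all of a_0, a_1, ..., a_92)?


A polynomial of degree 92 takes the form a_0 + a_1 x + ... + a_92 x^92.
The number of coefficients is 92 + 1 = 93.

93


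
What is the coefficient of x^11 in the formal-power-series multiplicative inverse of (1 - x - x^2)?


Let the inverse be f(x) = sum_{k>=0} a_k x^k. From f(x) * (1 - x - x^2) = 1 and matching coefficients:
 x^0: a_0 = 1.
 x^1: a_1 - a_0 = 0, so a_1 = 1.
 x^k (k >= 2): a_k - a_{k-1} - a_{k-2} = 0, i.e. a_k = a_{k-1} + a_{k-2}.
This is the Fibonacci-type recurrence shifted so that a_0 = a_1 = 1.
Iterating: a_0=1, a_1=1, a_2=2, a_3=3, a_4=5, a_5=8, a_6=13, a_7=21, a_8=34, a_9=55, ...
a_11 = 144.

144


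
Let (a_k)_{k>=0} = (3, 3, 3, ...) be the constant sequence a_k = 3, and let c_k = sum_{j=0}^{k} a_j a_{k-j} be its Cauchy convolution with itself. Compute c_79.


Since a_j = 3 for all j >= 0, the convolution sum becomes
c_k = sum_{j=0}^{k} 3 * 3 = 9 * (k + 1).
Equivalently, the generating function of (a_k) is 3/(1 - x) and its square is 9/(1 - x)^2 = sum_{k>=0} 9(k + 1) x^k.
For k = 79: 9 * 80 = 720.

720


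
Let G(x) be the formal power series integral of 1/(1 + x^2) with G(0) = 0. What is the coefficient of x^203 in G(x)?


1/(1 + x^2) = sum_{j>=0} (-1)^j x^(2j). Integrating termwise with G(0) = 0:
G(x) = sum_{j>=0} (-1)^j x^(2j+1) / (2j+1) = arctan(x).
Only odd powers are nonzero. For x^203 write 203 = 2*101 + 1, giving
(-1)^101 / 203 = -1/203 = -1/203.

-1/203


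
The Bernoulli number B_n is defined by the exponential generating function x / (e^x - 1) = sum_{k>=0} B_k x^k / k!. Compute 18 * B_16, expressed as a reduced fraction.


Bernoulli numbers can also be computed recursively via B_0 = 1 and sum_{j=0}^{m} C(m+1, j) B_j = 0 for m >= 1. Odd-index Bernoulli numbers vanish for k >= 3.
Computing B_16 = -3617/510, so 18 * B_16 = 18 * -3617/510 = -10851/85.

-10851/85


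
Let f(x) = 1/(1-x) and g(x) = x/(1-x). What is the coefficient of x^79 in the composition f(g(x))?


First simplify the composition: f(g(x)) = 1/(1 - x/(1-x)) = (1-x)/((1-x) - x) = (1-x)/(1-2x).
Now extract the coefficient. Write (1-x)/(1-2x) = 1/(1-2x) - x/(1-2x).
The coefficient of x^n in 1/(1-2x) is 2^n, and in x/(1-2x) is 2^(n-1) (for n >= 1).
So the coefficient of x^79 is 2^79 - 2^78 = 604462909807314587353088 - 302231454903657293676544 = 302231454903657293676544.

302231454903657293676544


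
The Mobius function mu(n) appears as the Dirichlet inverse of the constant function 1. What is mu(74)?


74 = 2 * 37 (all distinct primes).
mu(74) = (-1)^2 = 1

1


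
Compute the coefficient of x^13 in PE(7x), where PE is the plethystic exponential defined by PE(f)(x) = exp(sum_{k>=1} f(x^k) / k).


With f(x) = 7x, the exponent is sum_{k>=1} 7 x^k / k = 7 * (-ln(1 - x)). Exponentiating:
PE(7x) = exp(-7 ln(1 - x)) = 1/(1 - x)^7.
By the negative binomial expansion, [x^n] 1/(1 - x)^7 = C(n + 6, 6).
For n = 13: C(19, 6) = 27132.

27132


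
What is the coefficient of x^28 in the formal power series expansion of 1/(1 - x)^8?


The negative binomial / multiset identity is
1/(1 - x)^r = sum_{k>=0} C(k + r - 1, r - 1) x^k.
Here r = 8 and k = 28, so the coefficient is
C(28 + 7, 7) = C(35, 7)
= 6724520

6724520


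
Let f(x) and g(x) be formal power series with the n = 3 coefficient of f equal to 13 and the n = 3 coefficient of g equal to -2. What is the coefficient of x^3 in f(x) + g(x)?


Addition of formal power series is termwise.
The coefficient of x^3 in f + g = 13 + -2
= 11

11


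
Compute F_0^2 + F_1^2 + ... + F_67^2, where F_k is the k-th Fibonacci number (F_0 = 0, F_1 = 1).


There is a standard identity sum_{k=0}^{N} F_k^2 = F_N * F_{N+1} (proved inductively from the telescoping relation F_k^2 = F_k F_{k+1} - F_{k-1} F_k). Then
sum_{k=0}^{67} F_k^2 = F_67 F_68 - F_0 F_0.
Computing: F_67 = 44945570212853, F_68 = 72723460248141.
Sum = 44945570212853 * 72723460248141 = 3268597388704445369567556273.

3268597388704445369567556273


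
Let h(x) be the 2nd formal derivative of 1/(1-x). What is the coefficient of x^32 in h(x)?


Differentiating 2 times: d^2/dx^2 [1/(1-x)] = 2!/(1-x)^3.
The expansion 1/(1-x)^3 = sum_{k>=0} C(k+2, 2) x^k, so the coefficient of x^n in 2!/(1-x)^3 is 2! * C(n+2, 2).
For n = 32: 2 * C(34, 2) = 2 * 561 = 1122

1122


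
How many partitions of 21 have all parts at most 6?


Using the generating function (1-x)^(-1)(1-x^2)^(-1)...(1-x^6)^(-1),
the coefficient of x^21 counts these restricted partitions.
Result = 331

331


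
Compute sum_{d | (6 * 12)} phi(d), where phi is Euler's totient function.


First, 6 * 12 = 72. One classical identity is sum_{d | n} phi(d) = n (each k in [1, n] has a unique gcd with n, and among the k's with gcd(k, n) = n/d there are phi(d) of them). So the sum equals 72. We also verify directly:
Divisors of 72: 1, 2, 3, 4, 6, 8, 9, 12, 18, 24, 36, 72.
phi values: 1, 1, 2, 2, 2, 4, 6, 4, 6, 8, 12, 24.
Sum = 72.

72


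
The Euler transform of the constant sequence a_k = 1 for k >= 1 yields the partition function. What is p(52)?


The Euler transform converts the sequence a_k = 1 into the number of integer partitions.
Using the recurrence or dynamic programming:
p(52) = 281589

281589


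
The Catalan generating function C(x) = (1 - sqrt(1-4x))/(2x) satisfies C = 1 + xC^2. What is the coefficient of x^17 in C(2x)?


Substituting x -> 2x scales the n-th coefficient by 2^n, so [x^17] C(2x) = 2^17 * C_17.
C_17 = C(2*17, 17)/(18) = 2333606220/18 = 129644790.
So 2^17 * 129644790 = 131072 * 129644790 = 16992801914880.

16992801914880


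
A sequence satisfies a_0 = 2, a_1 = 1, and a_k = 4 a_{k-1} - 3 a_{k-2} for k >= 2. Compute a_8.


The characteristic equation is t^2 - 4 t + 3 = 0, with roots r_1 = 3 and r_2 = 1 (so c_1 = r_1 + r_2, c_2 = -r_1 r_2 as required).
One can use the closed form a_n = A r_1^n + B r_2^n, but direct iteration is more reliable:
a_0 = 2, a_1 = 1, a_2 = -2, a_3 = -11, a_4 = -38, a_5 = -119, a_6 = -362, a_7 = -1091, a_8 = -3278.
So a_8 = -3278.

-3278


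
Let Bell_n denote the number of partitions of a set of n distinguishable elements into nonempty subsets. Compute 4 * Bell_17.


Bell_17 can be computed from the Bell triangle or from Dobinski's identity Bell_n = (1/e) * sum_{k>=0} k^n / k!.
Computing Bell_17 = 82864869804.
Then 4 * 82864869804 = 331459479216.

331459479216


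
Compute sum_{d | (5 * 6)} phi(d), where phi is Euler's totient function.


First, 5 * 6 = 30. One classical identity is sum_{d | n} phi(d) = n (each k in [1, n] has a unique gcd with n, and among the k's with gcd(k, n) = n/d there are phi(d) of them). So the sum equals 30. We also verify directly:
Divisors of 30: 1, 2, 3, 5, 6, 10, 15, 30.
phi values: 1, 1, 2, 4, 2, 4, 8, 8.
Sum = 30.

30


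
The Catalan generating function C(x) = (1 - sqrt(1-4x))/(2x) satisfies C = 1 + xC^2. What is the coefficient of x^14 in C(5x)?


Substituting x -> 5x scales the n-th coefficient by 5^n, so [x^14] C(5x) = 5^14 * C_14.
C_14 = C(2*14, 14)/(15) = 40116600/15 = 2674440.
So 5^14 * 2674440 = 6103515625 * 2674440 = 16323486328125000.

16323486328125000


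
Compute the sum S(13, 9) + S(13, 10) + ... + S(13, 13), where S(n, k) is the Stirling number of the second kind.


By definition, S(n, k) counts partitions of an n-set into exactly k nonempty blocks.
Computing row n = 13 for k = 9..13:
S(13, k): 359502, 39325, 2431, 78, 1
Sum = 401337.

401337


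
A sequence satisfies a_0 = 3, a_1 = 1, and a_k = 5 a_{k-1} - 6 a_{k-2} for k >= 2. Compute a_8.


The characteristic equation is t^2 - 5 t + 6 = 0, with roots r_1 = 3 and r_2 = 2 (so c_1 = r_1 + r_2, c_2 = -r_1 r_2 as required).
One can use the closed form a_n = A r_1^n + B r_2^n, but direct iteration is more reliable:
a_0 = 3, a_1 = 1, a_2 = -13, a_3 = -71, a_4 = -277, a_5 = -959, a_6 = -3133, a_7 = -9911, a_8 = -30757.
So a_8 = -30757.

-30757


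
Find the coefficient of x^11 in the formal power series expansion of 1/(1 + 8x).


Write 1/(1 + c x) = 1/(1 - (-c) x) and apply the geometric-series identity
1/(1 - y) = sum_{k>=0} y^k to get 1/(1 + c x) = sum_{k>=0} (-c)^k x^k.
So the coefficient of x^k is (-c)^k = (-1)^k * c^k.
Here c = 8 and k = 11:
(-8)^11 = -1 * 8589934592 = -8589934592

-8589934592


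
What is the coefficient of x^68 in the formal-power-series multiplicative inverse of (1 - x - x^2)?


Let the inverse be f(x) = sum_{k>=0} a_k x^k. From f(x) * (1 - x - x^2) = 1 and matching coefficients:
 x^0: a_0 = 1.
 x^1: a_1 - a_0 = 0, so a_1 = 1.
 x^k (k >= 2): a_k - a_{k-1} - a_{k-2} = 0, i.e. a_k = a_{k-1} + a_{k-2}.
This is the Fibonacci-type recurrence shifted so that a_0 = a_1 = 1.
Iterating: a_0=1, a_1=1, a_2=2, a_3=3, a_4=5, a_5=8, a_6=13, a_7=21, a_8=34, a_9=55, ...
a_68 = 117669030460994.

117669030460994


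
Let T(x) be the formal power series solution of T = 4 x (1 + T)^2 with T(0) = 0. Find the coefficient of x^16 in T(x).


Apply the Lagrange inversion formula: if T = 4 x * phi(T) with phi(t) = (1 + t)^2, then [x^n] T = 4^n * (1/n) [t^(n-1)] phi(t)^n = 4^n * (1/n) [t^(n-1)] (1 + t)^(2n) = 4^n * (1/n) C(2n, n-1).
Using the identity C(2n, n-1) = C(2n, n) * n / (n+1), the unscaled factor equals C(2n, n) / (n+1) = C_n, the n-th Catalan number.
For n = 16: C_16 = C(32, 16) / 17 = 601080390/17 = 35357670.
With the 4^16 = 4294967296 factor, the coefficient is 4294967296 * 35357670 = 151860036312760320.

151860036312760320


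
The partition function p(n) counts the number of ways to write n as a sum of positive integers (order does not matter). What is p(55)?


Using the generating function prod_{k>=1} 1/(1-x^k), we compute p(55).
By dynamic programming over parts 1 through 55:
p(55) = 451276

451276
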